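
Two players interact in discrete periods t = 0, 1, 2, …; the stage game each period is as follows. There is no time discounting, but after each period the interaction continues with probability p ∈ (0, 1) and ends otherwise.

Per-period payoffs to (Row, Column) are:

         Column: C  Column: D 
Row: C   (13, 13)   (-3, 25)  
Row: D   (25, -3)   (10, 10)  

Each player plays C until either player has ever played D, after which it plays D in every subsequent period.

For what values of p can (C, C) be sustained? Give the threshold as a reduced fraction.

4/5

Expected cooperation value is 13 + p·13 + p²·13 + … = 13/(1−p); deviation gives 25 + p·10/(1−p).
13 ≥ 25(1−p) + 10p ⇒ 15p ≥ 12 ⇒ p ≥ 12/15 = 4/5.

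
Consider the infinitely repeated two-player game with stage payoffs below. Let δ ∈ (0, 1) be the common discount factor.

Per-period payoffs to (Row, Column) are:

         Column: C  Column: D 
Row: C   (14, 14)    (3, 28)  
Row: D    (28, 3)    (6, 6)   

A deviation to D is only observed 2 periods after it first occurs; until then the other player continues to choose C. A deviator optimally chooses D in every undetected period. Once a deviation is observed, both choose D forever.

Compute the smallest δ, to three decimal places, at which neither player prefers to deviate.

The best deviation is to choose D for all 2 undetected periods, earning 28 each, then 6 forever once detected.
Deviation value: 28(1−δ^2)/(1−δ) + 6δ^2/(1−δ); cooperation value: 14/(1−δ).
IC: 14 ≥ 28(1−δ^2) + 6δ^2 = 28 − 22δ^2.
So δ^2 ≥ 14/22 = 7/11, giving δ ≥ (7/11)^(1/2) ≈ 0.798.

0.798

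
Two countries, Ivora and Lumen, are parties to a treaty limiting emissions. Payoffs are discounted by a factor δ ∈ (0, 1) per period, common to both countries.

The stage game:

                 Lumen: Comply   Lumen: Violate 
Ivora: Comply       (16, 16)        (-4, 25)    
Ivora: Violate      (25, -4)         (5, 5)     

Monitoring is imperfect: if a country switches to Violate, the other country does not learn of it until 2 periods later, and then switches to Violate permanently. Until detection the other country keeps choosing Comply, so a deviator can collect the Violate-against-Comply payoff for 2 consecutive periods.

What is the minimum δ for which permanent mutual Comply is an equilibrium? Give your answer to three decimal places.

Deviating for the 2 undetected periods gains 25−16 = 9 per period over cooperation, then loses 16−5 = 11 per period forever once punishment starts.
Gain: 9(1 + δ + … + δ^1); loss: 11·δ^2/(1−δ).
No profitable deviation ⇔ 9(1−δ^2) ≤ 11·δ^2, i.e. δ^2 ≥ 9/(9+11) = 9/20.
Hence δ ≥ (9/20)^(1/2) ≈ 0.671.

0.671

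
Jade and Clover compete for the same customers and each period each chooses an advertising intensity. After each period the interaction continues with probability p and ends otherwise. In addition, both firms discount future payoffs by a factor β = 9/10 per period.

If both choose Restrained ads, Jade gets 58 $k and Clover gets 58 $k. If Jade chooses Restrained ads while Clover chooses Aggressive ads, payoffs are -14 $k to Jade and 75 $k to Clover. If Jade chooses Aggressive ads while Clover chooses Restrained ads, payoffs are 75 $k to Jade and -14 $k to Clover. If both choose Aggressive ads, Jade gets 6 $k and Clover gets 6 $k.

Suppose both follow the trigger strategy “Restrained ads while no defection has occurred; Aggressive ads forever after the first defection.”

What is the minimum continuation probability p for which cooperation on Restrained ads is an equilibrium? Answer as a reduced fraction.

Expected continuation weight on next period's payoff is β·p = 9/10·p, which plays the role of the discount factor.
Cooperation requires 9/10·p ≥ (75−58)/(75−6) = 17/69, hence p ≥ 170/621.

170/621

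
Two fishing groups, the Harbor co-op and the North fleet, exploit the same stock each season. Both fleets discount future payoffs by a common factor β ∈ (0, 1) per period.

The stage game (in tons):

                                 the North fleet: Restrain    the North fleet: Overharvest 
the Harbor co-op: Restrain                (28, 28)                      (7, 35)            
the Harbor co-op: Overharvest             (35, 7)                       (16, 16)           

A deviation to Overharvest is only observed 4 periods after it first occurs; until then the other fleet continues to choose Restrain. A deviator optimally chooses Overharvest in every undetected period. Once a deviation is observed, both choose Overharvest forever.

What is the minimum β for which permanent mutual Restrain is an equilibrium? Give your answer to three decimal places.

The best deviation is to choose Overharvest for all 4 undetected periods, earning 35 each, then 16 forever once detected.
Deviation value: 35(1−β^4)/(1−β) + 16β^4/(1−β); cooperation value: 28/(1−β).
IC: 28 ≥ 35(1−β^4) + 16β^4 = 35 − 19β^4.
So β^4 ≥ 7/19, giving β ≥ (7/19)^(1/4) ≈ 0.779.

0.779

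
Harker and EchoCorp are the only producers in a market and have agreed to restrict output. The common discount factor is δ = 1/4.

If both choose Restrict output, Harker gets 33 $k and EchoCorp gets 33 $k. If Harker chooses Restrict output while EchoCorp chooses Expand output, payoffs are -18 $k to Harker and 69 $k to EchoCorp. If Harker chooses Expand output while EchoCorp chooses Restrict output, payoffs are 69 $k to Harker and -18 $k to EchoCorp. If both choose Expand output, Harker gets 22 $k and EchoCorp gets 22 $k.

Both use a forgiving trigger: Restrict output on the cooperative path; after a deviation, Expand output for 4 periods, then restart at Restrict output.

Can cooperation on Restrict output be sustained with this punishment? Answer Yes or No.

No

IC: δ+…+δ^4 ≥ (69−33)/(33−22) = 36/11.
At δ = 1/4: partial sum = 0.3320 < 3.2727. Cooperation not sustainable.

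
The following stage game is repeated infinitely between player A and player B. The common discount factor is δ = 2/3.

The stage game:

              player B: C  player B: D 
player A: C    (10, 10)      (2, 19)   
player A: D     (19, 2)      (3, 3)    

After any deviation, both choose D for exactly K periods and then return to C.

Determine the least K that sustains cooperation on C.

3

Need Σ_{k=1}^{K} δ^k ≥ (19−10)/(10−3) = 1.2857 at δ = 2/3.
At K = 2 the sum is 1.1111 < 1.2857; at K = 3 it is 1.4074 ≥ 1.2857.
So the minimum punishment length is K = 3.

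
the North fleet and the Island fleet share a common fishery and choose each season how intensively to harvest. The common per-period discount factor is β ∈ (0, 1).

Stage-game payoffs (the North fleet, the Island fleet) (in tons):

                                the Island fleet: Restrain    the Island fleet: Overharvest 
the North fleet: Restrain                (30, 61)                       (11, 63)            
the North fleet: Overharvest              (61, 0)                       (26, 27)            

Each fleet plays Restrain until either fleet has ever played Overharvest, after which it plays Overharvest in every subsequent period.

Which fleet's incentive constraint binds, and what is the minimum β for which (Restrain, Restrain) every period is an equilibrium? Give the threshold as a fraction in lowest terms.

the North fleet: cooperation gives 30 each period; deviation gives 61 once then 26 forever.
  30/(1−β) ≥ 61 + 26β/(1−β) ⇒ β ≥ 31/35.
the Island fleet: cooperation gives 61 each period; deviation gives 63 once then 27 forever.
  β ≥ 2/36 = 1/18.
Both must hold, so the binding constraint is the North fleet's: β ≥ 31/35.

the North fleet; β ≥ 31/35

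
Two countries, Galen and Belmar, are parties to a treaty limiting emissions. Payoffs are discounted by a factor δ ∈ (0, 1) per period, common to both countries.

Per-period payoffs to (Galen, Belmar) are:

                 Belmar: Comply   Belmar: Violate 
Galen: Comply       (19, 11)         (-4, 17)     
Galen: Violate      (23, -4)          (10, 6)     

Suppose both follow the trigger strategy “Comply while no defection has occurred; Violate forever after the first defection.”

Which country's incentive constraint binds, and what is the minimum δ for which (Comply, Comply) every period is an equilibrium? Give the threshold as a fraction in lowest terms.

Galen's threshold: (23−19)/(23−10) = 4/13.
Belmar's threshold: (17−11)/(17−6) = 6/11.
4/13 < 6/11, so Belmar binds and δ* = 6/11.

Belmar; δ ≥ 6/11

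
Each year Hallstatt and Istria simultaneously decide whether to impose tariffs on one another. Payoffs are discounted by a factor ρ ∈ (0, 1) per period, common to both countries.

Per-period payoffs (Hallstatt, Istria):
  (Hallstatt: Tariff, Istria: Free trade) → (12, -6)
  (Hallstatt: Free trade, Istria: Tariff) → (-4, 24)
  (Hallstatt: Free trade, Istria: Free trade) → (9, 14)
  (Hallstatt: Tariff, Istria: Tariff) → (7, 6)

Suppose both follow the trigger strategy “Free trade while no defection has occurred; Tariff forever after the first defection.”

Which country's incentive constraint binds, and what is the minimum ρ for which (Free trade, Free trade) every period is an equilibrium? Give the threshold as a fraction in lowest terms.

For Hallstatt: deviation gain 12−9 = 3, per-period punishment loss 9−7 = 2. IC gives ρ ≥ 3/5.
For Istria: gain 10, loss 8 per period, so ρ ≥ 10/18 = 5/9.
The tighter constraint is Hallstatt's, so cooperation needs ρ ≥ 3/5.

Hallstatt; ρ ≥ 3/5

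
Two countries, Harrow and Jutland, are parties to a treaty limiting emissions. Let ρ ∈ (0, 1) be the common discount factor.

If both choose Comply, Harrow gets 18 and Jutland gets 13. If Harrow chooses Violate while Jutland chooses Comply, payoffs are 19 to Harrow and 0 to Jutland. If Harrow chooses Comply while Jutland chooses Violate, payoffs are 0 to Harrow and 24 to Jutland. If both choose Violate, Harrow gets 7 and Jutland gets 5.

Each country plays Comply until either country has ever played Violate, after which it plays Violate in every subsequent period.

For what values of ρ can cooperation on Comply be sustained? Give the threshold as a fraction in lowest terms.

Harrow's threshold: (19−18)/(19−7) = 1/12.
Jutland's threshold: (24−13)/(24−5) = 11/19.
1/12 < 11/19, so Jutland binds and ρ* = 11/19.

11/19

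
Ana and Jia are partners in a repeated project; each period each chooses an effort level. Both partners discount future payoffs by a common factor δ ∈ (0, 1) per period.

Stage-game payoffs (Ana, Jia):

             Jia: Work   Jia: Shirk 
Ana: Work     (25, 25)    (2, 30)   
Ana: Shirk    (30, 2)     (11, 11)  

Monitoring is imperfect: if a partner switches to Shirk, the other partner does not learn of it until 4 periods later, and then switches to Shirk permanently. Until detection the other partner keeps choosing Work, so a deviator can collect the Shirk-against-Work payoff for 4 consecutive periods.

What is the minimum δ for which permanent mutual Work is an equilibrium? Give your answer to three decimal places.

A deviator earns 30 for 4 periods, then 11 forever; cooperating earns 25 forever. Multiplying the IC by (1−δ):
25 ≥ 30(1−δ^4) + 11δ^4, so 19·δ^4 ≥ 5 and δ^4 ≥ 5/19.
δ ≥ (5/19)^(1/4) ≈ 0.716.

0.716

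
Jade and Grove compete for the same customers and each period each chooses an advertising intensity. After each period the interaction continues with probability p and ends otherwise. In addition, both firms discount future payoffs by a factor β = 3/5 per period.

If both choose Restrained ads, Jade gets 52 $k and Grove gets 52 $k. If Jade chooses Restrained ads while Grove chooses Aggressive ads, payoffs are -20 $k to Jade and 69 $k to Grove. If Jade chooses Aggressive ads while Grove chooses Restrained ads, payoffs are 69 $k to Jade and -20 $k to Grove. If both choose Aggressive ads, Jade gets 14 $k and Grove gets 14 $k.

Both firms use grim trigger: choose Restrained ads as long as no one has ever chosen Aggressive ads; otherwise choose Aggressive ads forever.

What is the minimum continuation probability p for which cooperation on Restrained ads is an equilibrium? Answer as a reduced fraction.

17/33

Expected continuation weight on next period's payoff is β·p = 3/5·p, which plays the role of the discount factor.
Cooperation requires 3/5·p ≥ (69−52)/(69−14) = 17/55, hence p ≥ 17/33.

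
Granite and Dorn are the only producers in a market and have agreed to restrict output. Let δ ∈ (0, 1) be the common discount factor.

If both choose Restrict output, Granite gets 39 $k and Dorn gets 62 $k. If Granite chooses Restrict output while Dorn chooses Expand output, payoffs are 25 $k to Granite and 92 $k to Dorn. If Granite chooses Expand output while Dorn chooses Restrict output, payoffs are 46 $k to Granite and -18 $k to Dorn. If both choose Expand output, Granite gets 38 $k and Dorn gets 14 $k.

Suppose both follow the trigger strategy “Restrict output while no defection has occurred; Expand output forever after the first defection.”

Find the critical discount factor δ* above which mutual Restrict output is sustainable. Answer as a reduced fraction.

7/8

Granite's threshold: (46−39)/(46−38) = 7/8.
Dorn's threshold: (92−62)/(92−14) = 5/13.
7/8 > 5/13, so Granite binds and δ* = 7/8.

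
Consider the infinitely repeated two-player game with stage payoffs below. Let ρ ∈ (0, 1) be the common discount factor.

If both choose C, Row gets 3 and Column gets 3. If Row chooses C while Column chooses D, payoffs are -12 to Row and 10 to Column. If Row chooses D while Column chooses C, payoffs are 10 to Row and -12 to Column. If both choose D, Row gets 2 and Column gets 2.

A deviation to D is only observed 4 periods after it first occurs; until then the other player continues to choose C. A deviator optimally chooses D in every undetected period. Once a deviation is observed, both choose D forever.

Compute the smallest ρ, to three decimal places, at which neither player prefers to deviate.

The best deviation is to choose D for all 4 undetected periods, earning 10 each, then 2 forever once detected.
Deviation value: 10(1−ρ^4)/(1−ρ) + 2ρ^4/(1−ρ); cooperation value: 3/(1−ρ).
IC: 3 ≥ 10(1−ρ^4) + 2ρ^4 = 10 − 8ρ^4.
So ρ^4 ≥ 7/8, giving ρ ≥ (7/8)^(1/4) ≈ 0.967.

0.967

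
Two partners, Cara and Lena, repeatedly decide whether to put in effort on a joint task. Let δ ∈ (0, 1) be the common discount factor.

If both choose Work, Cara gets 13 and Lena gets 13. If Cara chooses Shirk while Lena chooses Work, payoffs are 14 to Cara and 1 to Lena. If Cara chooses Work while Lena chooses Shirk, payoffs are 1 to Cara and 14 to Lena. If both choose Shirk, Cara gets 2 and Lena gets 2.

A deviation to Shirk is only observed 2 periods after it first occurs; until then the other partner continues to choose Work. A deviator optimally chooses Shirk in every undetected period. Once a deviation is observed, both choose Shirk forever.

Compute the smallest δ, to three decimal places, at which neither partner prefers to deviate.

Deviating for the 2 undetected periods gains 14−13 = 1 per period over cooperation, then loses 13−2 = 11 per period forever once punishment starts.
Gain: 1(1 + δ + … + δ^1); loss: 11·δ^2/(1−δ).
No profitable deviation ⇔ 1(1−δ^2) ≤ 11·δ^2, i.e. δ^2 ≥ 1/(1+11) = 1/12.
Hence δ ≥ (1/12)^(1/2) ≈ 0.289.

0.289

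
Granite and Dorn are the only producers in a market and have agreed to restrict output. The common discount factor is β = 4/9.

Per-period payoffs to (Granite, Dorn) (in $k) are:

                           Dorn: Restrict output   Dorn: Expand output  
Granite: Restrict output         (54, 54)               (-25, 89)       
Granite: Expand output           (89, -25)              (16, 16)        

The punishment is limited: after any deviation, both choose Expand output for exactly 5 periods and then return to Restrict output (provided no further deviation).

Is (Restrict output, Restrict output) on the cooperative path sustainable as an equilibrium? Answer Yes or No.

Comparing payoff streams over the 6 periods until play realigns: cooperate → 54(1+β+…+β^5); deviate → 89 + 16(β+…+β^5).
Cooperation is sustained iff (54−16)(β+…+β^5) ≥ 89−54.
β+…+β^5 = 4/9·(1−(4/9)^5)/(1−4/9) = 0.7861, and (89−54)/(54−16) = 0.9211.
0.7861 < 0.9211, so cooperation is not sustainable.

No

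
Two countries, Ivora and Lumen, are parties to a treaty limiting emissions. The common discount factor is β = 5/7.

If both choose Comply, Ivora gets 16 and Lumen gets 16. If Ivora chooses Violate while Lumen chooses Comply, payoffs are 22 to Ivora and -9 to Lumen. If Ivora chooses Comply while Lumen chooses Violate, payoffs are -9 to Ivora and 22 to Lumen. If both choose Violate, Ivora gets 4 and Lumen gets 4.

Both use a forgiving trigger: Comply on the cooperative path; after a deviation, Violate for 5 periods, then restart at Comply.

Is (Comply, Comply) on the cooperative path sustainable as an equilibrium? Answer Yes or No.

IC: β+…+β^5 ≥ (22−16)/(16−4) = 1/2.
At β = 5/7: partial sum = 2.0352 ≥ 0.5000. Cooperation sustainable.

Yes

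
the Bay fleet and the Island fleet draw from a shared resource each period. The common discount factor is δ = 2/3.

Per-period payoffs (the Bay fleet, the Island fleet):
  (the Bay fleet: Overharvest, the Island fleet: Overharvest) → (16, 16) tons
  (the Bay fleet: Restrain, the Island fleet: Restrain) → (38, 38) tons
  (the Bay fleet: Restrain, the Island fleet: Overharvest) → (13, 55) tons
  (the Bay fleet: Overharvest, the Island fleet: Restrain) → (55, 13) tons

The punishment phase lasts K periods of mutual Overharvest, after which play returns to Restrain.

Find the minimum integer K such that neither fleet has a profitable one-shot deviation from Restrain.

No profitable deviation requires (38−16)(δ+…+δ^K) ≥ 55−38, i.e. δ+…+δ^K ≥ 17/22 ≈ 0.7727.
With δ = 2/3, the partial sums are K=1: 0.6667, K=2: 1.1111.
K = 2 is the first length at which the sum reaches 0.7727.

2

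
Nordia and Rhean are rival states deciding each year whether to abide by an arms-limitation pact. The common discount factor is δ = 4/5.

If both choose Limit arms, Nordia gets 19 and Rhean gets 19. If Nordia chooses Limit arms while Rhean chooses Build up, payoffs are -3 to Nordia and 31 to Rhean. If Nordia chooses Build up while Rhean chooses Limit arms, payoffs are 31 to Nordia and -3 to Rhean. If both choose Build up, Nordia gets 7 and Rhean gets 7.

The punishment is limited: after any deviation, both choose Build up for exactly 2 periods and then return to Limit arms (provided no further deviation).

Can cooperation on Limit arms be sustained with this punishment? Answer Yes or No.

Yes

A one-shot deviation gives 31 now, then 7 for 2 periods, then back to 19.
Gain from deviating: (31−19) today; loss: (19−7) in each of the next 2 periods.
No-deviation condition: (19−7)(δ+…+δ^2) ≥ 31−19, i.e. δ+…+δ^2 ≥ 1.
At δ = 4/5: δ+…+δ^2 = 1.4400 ≥ 1.0000.
So cooperation is sustainable.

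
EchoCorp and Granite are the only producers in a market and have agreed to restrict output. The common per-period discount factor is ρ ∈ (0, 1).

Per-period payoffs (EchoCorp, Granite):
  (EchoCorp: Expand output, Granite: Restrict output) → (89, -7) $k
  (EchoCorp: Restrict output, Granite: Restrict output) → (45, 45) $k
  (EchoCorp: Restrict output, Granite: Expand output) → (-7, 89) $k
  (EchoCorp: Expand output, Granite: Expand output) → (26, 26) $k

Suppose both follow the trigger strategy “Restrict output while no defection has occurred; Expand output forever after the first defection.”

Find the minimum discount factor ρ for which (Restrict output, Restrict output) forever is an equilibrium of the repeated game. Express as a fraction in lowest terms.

Under grim trigger the critical discount factor is (T−C)/(T−P) with T = 89, C = 45, P = 26.
ρ* = (89−45)/(89−26) = 44/63.

44/63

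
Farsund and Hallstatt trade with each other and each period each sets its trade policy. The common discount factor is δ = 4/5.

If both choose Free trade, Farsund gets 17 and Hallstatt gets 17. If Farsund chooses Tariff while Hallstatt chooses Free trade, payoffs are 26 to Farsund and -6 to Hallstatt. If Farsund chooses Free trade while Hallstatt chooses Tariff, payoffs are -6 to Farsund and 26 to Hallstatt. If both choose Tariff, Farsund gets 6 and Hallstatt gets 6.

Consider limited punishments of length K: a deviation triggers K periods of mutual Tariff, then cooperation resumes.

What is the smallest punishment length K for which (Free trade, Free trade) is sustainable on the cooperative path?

Need Σ_{k=1}^{K} δ^k ≥ (26−17)/(17−6) = 0.8182 at δ = 4/5.
At K = 1 the sum is 0.8000 < 0.8182; at K = 2 it is 1.4400 ≥ 0.8182.
So the minimum punishment length is K = 2.

2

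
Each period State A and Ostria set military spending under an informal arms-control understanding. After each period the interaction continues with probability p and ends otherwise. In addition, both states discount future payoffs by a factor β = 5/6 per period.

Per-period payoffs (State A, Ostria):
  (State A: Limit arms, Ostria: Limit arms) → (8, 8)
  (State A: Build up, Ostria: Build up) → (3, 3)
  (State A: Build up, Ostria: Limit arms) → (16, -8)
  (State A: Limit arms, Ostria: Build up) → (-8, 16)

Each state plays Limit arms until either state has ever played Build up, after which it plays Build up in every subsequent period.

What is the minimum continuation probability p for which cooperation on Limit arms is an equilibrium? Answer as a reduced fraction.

Expected continuation weight on next period's payoff is β·p = 5/6·p, which plays the role of the discount factor.
Cooperation requires 5/6·p ≥ (16−8)/(16−3) = 8/13, hence p ≥ 48/65.

48/65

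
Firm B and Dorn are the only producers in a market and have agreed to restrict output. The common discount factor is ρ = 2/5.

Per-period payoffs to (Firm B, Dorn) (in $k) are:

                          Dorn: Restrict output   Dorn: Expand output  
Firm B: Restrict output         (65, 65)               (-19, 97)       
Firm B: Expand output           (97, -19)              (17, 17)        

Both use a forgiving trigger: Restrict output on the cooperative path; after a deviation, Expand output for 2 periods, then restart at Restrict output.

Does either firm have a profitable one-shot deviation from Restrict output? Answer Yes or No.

A one-shot deviation gives 97 now, then 17 for 2 periods, then back to 65.
Gain from deviating: (97−65) today; loss: (65−17) in each of the next 2 periods.
No-deviation condition: (65−17)(ρ+…+ρ^2) ≥ 97−65, i.e. ρ+…+ρ^2 ≥ 2/3.
At ρ = 2/5: ρ+…+ρ^2 = 0.5600 < 0.6667.
So cooperation is not sustainable.

Yes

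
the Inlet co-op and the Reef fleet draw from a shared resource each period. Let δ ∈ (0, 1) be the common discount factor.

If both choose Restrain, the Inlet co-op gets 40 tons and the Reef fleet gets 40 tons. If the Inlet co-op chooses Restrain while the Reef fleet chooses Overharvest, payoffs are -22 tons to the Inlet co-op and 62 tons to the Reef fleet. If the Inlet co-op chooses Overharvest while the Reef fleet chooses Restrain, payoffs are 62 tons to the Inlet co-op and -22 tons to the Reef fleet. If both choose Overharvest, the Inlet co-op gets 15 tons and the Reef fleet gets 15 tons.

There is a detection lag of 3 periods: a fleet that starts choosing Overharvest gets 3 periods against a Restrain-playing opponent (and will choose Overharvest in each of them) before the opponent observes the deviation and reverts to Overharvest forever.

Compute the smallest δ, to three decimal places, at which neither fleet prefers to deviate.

0.776

Deviating for the 3 undetected periods gains 62−40 = 22 per period over cooperation, then loses 40−15 = 25 per period forever once punishment starts.
Gain: 22(1 + δ + … + δ^2); loss: 25·δ^3/(1−δ).
No profitable deviation ⇔ 22(1−δ^3) ≤ 25·δ^3, i.e. δ^3 ≥ 22/(22+25) = 22/47.
Hence δ ≥ (22/47)^(1/3) ≈ 0.776.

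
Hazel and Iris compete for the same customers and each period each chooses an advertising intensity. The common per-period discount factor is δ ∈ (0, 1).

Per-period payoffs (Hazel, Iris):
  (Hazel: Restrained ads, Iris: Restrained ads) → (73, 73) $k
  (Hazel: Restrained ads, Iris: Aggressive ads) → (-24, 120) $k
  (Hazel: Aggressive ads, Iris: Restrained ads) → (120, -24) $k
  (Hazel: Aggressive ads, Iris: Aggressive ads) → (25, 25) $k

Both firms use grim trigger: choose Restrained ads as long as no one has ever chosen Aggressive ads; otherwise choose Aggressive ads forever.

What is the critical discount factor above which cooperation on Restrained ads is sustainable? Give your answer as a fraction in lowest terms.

47/95

Cooperation forever yields 73 each period: 73/(1−δ).
Deviating yields 120 once, then 25 forever: 120 + 25δ/(1−δ).
No profitable deviation requires 73/(1−δ) ≥ 120 + 25δ/(1−δ).
Multiplying by (1−δ): 73 ≥ 120(1−δ) + 25δ = 120 − 95δ.
So 95δ ≥ 47, i.e. δ ≥ 47/95.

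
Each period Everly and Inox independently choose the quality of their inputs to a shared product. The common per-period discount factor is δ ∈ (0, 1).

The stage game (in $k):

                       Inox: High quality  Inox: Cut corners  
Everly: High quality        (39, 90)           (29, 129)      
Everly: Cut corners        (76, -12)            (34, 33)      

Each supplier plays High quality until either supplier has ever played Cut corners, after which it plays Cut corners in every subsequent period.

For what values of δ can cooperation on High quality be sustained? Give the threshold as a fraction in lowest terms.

For Everly: deviation gain 76−39 = 37, per-period punishment loss 39−34 = 5. IC gives δ ≥ 37/42.
For Inox: gain 39, loss 57 per period, so δ ≥ 39/96 = 13/32.
The tighter constraint is Everly's, so cooperation needs δ ≥ 37/42.

37/42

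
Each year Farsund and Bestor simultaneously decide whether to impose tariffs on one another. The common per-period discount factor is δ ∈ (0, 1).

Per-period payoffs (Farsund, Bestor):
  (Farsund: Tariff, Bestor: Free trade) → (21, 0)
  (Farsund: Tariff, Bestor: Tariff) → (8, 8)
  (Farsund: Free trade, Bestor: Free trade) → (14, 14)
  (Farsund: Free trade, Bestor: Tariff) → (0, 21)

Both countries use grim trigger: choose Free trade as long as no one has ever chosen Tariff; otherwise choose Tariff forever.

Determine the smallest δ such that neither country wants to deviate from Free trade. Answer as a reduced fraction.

One-period gain from deviating is 21 − 14 = 7. The loss is 14 − 8 = 6 in every subsequent period, with present value 6·δ/(1−δ).
Deviation is unprofitable when 6·δ/(1−δ) ≥ 7, i.e. δ/(1−δ) ≥ 7/6.
Equivalently δ ≥ 7/(7+6) = 7/13.

7/13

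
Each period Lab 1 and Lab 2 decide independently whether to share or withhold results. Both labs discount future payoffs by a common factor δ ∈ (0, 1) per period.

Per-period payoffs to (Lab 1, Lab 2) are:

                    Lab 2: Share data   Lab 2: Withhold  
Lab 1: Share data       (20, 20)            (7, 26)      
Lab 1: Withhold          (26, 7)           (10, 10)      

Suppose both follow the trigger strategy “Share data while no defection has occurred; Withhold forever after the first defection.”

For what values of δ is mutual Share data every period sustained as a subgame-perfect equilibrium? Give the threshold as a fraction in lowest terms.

Cooperation forever yields 20 each period: 20/(1−δ).
Deviating yields 26 once, then 10 forever: 26 + 10δ/(1−δ).
No profitable deviation requires 20/(1−δ) ≥ 26 + 10δ/(1−δ).
Multiplying by (1−δ): 20 ≥ 26(1−δ) + 10δ = 26 − 16δ.
So 16δ ≥ 6, i.e. δ ≥ 6/16 = 3/8.

3/8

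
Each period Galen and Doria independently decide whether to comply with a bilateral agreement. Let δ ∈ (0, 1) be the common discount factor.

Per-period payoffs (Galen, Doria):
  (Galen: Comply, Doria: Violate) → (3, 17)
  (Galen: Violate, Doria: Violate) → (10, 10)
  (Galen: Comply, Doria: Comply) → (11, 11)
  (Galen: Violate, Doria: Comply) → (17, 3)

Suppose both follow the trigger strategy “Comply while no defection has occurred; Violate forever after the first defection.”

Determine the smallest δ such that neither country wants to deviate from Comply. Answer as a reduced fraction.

6/7

11/(1−δ) ≥ 17 + 10δ/(1−δ)
11 ≥ 17 − 7δ
δ ≥ 6/7.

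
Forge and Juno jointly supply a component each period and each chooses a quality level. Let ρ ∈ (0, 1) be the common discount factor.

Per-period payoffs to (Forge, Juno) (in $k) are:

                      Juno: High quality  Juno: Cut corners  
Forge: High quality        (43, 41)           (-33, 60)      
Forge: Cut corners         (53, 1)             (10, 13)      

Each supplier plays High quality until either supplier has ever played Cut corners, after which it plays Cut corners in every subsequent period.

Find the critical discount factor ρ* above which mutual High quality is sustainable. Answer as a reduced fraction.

19/47

Forge: cooperation gives 43 each period; deviation gives 53 once then 10 forever.
  43/(1−ρ) ≥ 53 + 10ρ/(1−ρ) ⇒ ρ ≥ 10/43.
Juno: cooperation gives 41 each period; deviation gives 60 once then 13 forever.
  ρ ≥ 19/47.
Both must hold, so the binding constraint is Juno's: ρ ≥ 19/47.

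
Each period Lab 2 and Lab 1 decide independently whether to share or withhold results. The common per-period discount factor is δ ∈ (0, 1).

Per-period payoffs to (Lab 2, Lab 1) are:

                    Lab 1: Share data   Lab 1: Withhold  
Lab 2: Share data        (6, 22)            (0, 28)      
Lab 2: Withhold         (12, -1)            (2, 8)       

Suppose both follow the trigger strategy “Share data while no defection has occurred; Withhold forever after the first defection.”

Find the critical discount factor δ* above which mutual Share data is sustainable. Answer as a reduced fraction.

Lab 2's threshold: (12−6)/(12−2) = 3/5.
Lab 1's threshold: (28−22)/(28−8) = 3/10.
3/5 > 3/10, so Lab 2 binds and δ* = 3/5.

3/5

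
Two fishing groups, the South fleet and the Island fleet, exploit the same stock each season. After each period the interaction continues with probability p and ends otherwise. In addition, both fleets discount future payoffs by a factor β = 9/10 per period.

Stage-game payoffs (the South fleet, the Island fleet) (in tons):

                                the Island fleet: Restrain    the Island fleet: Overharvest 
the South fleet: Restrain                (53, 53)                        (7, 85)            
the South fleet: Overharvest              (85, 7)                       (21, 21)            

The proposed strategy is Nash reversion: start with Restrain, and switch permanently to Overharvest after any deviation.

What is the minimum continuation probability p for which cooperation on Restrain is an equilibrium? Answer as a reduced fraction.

Expected continuation weight on next period's payoff is β·p = 9/10·p, which plays the role of the discount factor.
Cooperation requires 9/10·p ≥ (85−53)/(85−21) = 1/2, hence p ≥ 5/9.

5/9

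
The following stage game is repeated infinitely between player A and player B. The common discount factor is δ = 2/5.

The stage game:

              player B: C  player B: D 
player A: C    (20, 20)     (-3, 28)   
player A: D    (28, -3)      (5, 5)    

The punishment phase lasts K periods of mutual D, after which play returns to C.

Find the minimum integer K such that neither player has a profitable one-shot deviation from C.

IC: δ(1−δ^K)/(1−δ) ≥ (28−20)/(20−5) = 8/15.
With δ = 2/5: need 1 − δ^K ≥ 8/15·(1−2/5)/(2/5), i.e. δ^K ≤ 0.2000.
Since (2/5)^1 = 0.4000 and (2/5)^2 = 0.1600, the smallest such K is 2.

2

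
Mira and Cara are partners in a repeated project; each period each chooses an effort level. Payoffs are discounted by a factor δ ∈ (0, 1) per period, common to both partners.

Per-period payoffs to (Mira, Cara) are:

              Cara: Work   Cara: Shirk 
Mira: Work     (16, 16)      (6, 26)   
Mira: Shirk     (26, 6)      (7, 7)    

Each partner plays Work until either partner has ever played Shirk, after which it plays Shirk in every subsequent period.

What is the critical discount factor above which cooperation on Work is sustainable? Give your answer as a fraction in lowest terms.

One-period gain from deviating is 26 − 16 = 10. The loss is 16 − 7 = 9 in every subsequent period, with present value 9·δ/(1−δ).
Deviation is unprofitable when 9·δ/(1−δ) ≥ 10, i.e. δ/(1−δ) ≥ 10/9.
Equivalently δ ≥ 10/(10+9) = 10/19.

10/19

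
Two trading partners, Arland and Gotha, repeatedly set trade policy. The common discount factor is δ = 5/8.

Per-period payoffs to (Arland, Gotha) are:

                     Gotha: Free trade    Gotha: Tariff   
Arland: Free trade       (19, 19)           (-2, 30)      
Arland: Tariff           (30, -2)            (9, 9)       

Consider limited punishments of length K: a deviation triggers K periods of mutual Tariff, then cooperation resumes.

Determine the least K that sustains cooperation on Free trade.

3

Need Σ_{k=1}^{K} δ^k ≥ (30−19)/(19−9) = 1.1000 at δ = 5/8.
At K = 2 the sum is 1.0156 < 1.1000; at K = 3 it is 1.2598 ≥ 1.1000.
So the minimum punishment length is K = 3.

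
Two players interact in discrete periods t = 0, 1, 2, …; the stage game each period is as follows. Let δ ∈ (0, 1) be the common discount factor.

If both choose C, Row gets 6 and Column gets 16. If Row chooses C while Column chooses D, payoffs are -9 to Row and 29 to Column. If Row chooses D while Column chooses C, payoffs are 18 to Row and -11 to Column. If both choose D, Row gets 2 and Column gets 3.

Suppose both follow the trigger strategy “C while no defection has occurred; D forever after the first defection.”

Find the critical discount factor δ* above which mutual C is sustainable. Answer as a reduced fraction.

3/4

Row's threshold: (18−6)/(18−2) = 3/4.
Column's threshold: (29−16)/(29−3) = 1/2.
3/4 > 1/2, so Row binds and δ* = 3/4.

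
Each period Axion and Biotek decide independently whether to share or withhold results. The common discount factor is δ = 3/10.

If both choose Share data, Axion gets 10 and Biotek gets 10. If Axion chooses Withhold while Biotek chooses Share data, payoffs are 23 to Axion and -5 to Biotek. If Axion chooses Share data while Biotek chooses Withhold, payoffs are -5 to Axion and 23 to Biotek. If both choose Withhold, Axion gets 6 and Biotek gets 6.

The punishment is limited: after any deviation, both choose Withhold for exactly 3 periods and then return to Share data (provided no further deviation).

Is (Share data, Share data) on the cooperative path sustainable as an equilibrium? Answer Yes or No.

No

IC: δ+…+δ^3 ≥ (23−10)/(10−6) = 13/4.
At δ = 3/10: partial sum = 0.4170 < 3.2500. Cooperation not sustainable.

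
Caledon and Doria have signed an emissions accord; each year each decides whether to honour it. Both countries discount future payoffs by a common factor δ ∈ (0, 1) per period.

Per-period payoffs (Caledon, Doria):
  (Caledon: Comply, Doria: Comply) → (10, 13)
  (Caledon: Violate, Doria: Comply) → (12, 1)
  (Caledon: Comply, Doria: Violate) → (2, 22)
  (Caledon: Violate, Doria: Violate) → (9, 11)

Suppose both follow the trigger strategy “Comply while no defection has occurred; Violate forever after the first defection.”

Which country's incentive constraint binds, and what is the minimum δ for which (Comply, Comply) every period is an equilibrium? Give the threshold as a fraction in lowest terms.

Doria; δ ≥ 9/11

For Caledon: deviation gain 12−10 = 2, per-period punishment loss 10−9 = 1. IC gives δ ≥ 2/3.
For Doria: gain 9, loss 2 per period, so δ ≥ 9/11.
The tighter constraint is Doria's, so cooperation needs δ ≥ 9/11.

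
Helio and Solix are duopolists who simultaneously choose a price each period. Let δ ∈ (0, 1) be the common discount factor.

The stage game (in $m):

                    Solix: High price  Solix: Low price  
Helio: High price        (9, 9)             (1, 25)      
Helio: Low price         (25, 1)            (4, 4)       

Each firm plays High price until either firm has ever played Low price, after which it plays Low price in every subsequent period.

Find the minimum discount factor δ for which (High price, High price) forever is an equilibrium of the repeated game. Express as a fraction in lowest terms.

16/21

9/(1−δ) ≥ 25 + 4δ/(1−δ)
9 ≥ 25 − 21δ
δ ≥ 16/21.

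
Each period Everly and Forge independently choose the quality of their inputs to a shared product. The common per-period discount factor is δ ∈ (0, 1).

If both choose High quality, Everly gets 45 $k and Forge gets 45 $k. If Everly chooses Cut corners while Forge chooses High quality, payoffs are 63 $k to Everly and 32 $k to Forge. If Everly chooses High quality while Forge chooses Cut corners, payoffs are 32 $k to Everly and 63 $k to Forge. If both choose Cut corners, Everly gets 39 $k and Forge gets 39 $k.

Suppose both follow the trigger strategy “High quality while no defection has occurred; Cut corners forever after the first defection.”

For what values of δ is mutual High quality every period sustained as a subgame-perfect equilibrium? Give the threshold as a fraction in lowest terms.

3/4

Under grim trigger the critical discount factor is (T−C)/(T−P) with T = 63, C = 45, P = 39.
δ* = (63−45)/(63−39) = 18/24 = 3/4.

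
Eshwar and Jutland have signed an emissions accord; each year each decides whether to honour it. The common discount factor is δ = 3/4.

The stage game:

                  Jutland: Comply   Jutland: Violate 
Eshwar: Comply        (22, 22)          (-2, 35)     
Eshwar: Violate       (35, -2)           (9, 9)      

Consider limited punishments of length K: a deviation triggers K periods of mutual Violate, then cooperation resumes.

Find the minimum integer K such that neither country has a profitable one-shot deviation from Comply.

2

IC: δ(1−δ^K)/(1−δ) ≥ (35−22)/(22−9) = 1.
With δ = 3/4: need 1 − δ^K ≥ 1·(1−3/4)/(3/4), i.e. δ^K ≤ 0.6667.
Since (3/4)^1 = 0.7500 and (3/4)^2 = 0.5625, the smallest such K is 2.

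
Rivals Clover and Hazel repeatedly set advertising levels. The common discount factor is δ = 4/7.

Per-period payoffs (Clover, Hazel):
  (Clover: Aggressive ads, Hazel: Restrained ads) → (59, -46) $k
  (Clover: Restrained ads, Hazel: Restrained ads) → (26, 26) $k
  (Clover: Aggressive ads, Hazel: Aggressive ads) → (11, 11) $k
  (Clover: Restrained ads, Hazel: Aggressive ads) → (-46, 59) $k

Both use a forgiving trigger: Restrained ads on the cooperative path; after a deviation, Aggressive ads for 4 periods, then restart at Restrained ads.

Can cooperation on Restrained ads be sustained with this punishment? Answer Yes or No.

Comparing payoff streams over the 5 periods until play realigns: cooperate → 26(1+δ+…+δ^4); deviate → 59 + 11(δ+…+δ^4).
Cooperation is sustained iff (26−11)(δ+…+δ^4) ≥ 59−26.
δ+…+δ^4 = 4/7·(1−(4/7)^4)/(1−4/7) = 1.1912, and (59−26)/(26−11) = 2.2000.
1.1912 < 2.2000, so cooperation is not sustainable.

No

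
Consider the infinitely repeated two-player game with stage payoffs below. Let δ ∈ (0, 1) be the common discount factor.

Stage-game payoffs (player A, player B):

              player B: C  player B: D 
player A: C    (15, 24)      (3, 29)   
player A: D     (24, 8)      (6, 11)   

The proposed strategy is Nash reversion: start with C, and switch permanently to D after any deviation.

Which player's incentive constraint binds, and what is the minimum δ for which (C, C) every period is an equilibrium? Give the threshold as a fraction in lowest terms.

player A; δ ≥ 1/2

player A: cooperation gives 15 each period; deviation gives 24 once then 6 forever.
  15/(1−δ) ≥ 24 + 6δ/(1−δ) ⇒ δ ≥ 9/18 = 1/2.
player B: cooperation gives 24 each period; deviation gives 29 once then 11 forever.
  δ ≥ 5/18.
Both must hold, so the binding constraint is player A's: δ ≥ 1/2.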